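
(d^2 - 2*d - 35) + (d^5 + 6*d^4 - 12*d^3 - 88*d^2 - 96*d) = d^5 + 6*d^4 - 12*d^3 - 87*d^2 - 98*d - 35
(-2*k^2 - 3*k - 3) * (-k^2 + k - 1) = 2*k^4 + k^3 + 2*k^2 + 3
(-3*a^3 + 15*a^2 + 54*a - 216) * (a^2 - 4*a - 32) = -3*a^5 + 27*a^4 + 90*a^3 - 912*a^2 - 864*a + 6912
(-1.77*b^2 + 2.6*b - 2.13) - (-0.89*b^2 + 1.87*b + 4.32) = -0.88*b^2 + 0.73*b - 6.45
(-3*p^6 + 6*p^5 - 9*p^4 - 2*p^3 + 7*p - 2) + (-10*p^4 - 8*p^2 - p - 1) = -3*p^6 + 6*p^5 - 19*p^4 - 2*p^3 - 8*p^2 + 6*p - 3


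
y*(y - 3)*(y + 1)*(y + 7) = y^4 + 5*y^3 - 17*y^2 - 21*y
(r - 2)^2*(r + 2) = r^3 - 2*r^2 - 4*r + 8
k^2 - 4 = (k - 2)*(k + 2)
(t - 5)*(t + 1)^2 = t^3 - 3*t^2 - 9*t - 5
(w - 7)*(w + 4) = w^2 - 3*w - 28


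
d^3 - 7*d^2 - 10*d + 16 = (d - 8)*(d - 1)*(d + 2)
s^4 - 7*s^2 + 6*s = s*(s - 2)*(s - 1)*(s + 3)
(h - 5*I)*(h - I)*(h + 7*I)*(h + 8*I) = h^4 + 9*I*h^3 + 29*h^2 + 261*I*h + 280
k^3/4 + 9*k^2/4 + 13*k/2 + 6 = (k/4 + 1)*(k + 2)*(k + 3)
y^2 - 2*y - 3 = (y - 3)*(y + 1)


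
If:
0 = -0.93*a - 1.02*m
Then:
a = -1.09677419354839*m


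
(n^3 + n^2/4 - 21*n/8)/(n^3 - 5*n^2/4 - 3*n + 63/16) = 2*n/(2*n - 3)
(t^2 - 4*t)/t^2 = (t - 4)/t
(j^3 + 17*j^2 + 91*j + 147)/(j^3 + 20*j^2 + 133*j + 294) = (j + 3)/(j + 6)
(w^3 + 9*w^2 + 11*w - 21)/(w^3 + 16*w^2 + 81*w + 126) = (w - 1)/(w + 6)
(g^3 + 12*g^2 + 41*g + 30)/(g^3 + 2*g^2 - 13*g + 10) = (g^2 + 7*g + 6)/(g^2 - 3*g + 2)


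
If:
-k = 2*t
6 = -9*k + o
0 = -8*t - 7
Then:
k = 7/4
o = 87/4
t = -7/8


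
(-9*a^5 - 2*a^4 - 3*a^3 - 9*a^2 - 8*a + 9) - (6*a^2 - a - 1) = -9*a^5 - 2*a^4 - 3*a^3 - 15*a^2 - 7*a + 10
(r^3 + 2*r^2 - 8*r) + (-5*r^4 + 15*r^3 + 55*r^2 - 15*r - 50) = -5*r^4 + 16*r^3 + 57*r^2 - 23*r - 50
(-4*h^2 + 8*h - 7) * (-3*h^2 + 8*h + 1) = 12*h^4 - 56*h^3 + 81*h^2 - 48*h - 7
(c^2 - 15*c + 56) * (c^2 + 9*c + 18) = c^4 - 6*c^3 - 61*c^2 + 234*c + 1008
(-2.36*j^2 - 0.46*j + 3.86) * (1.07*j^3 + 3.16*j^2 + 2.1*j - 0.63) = -2.5252*j^5 - 7.9498*j^4 - 2.2794*j^3 + 12.7184*j^2 + 8.3958*j - 2.4318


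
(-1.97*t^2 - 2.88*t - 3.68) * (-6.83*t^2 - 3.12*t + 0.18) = 13.4551*t^4 + 25.8168*t^3 + 33.7654*t^2 + 10.9632*t - 0.6624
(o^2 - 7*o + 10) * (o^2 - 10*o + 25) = o^4 - 17*o^3 + 105*o^2 - 275*o + 250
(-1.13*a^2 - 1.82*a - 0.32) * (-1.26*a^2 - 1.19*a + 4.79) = 1.4238*a^4 + 3.6379*a^3 - 2.8437*a^2 - 8.337*a - 1.5328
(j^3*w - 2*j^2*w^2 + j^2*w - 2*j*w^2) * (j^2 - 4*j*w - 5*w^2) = j^5*w - 6*j^4*w^2 + j^4*w + 3*j^3*w^3 - 6*j^3*w^2 + 10*j^2*w^4 + 3*j^2*w^3 + 10*j*w^4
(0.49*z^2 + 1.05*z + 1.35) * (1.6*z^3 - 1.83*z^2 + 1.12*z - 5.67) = 0.784*z^5 + 0.7833*z^4 + 0.7873*z^3 - 4.0728*z^2 - 4.4415*z - 7.6545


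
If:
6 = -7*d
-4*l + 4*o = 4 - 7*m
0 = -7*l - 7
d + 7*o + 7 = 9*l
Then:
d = -6/7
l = -1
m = 424/343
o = -106/49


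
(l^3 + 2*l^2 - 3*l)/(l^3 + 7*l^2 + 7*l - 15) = l/(l + 5)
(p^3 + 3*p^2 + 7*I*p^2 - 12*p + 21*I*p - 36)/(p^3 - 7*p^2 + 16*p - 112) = (p^2 + 3*p*(1 + I) + 9*I)/(p^2 - p*(7 + 4*I) + 28*I)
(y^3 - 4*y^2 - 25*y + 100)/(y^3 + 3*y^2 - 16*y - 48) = (y^2 - 25)/(y^2 + 7*y + 12)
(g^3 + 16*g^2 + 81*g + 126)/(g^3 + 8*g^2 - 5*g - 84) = (g^2 + 9*g + 18)/(g^2 + g - 12)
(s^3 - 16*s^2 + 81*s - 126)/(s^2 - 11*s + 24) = (s^2 - 13*s + 42)/(s - 8)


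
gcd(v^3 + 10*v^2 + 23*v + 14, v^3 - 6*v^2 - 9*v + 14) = v + 2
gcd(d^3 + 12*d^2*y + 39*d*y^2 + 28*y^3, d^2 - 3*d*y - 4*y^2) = d + y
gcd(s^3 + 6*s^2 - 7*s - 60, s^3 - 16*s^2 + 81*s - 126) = s - 3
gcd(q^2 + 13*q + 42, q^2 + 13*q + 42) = q^2 + 13*q + 42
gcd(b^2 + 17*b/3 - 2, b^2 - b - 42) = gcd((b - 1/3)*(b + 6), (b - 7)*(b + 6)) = b + 6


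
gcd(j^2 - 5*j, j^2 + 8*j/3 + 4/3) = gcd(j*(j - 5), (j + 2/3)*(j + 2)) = 1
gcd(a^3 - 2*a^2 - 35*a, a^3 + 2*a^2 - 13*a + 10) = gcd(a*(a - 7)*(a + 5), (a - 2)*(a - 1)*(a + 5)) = a + 5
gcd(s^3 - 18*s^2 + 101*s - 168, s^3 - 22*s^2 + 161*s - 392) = s^2 - 15*s + 56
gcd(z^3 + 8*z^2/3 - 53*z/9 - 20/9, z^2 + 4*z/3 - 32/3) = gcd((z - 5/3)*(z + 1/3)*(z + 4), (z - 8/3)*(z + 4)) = z + 4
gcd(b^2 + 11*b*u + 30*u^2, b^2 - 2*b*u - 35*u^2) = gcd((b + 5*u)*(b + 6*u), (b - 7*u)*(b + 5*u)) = b + 5*u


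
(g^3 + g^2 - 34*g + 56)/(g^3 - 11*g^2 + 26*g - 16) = (g^2 + 3*g - 28)/(g^2 - 9*g + 8)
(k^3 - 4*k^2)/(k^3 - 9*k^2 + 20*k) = k/(k - 5)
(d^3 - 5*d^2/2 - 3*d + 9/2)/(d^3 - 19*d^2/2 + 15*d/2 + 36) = (d - 1)/(d - 8)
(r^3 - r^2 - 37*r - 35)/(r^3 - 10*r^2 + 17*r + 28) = (r + 5)/(r - 4)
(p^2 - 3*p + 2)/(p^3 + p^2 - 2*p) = (p - 2)/(p*(p + 2))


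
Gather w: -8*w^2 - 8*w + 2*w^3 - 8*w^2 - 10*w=2*w^3 - 16*w^2 - 18*w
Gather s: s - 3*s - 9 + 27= 18 - 2*s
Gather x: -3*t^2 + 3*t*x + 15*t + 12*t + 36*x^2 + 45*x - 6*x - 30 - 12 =-3*t^2 + 27*t + 36*x^2 + x*(3*t + 39) - 42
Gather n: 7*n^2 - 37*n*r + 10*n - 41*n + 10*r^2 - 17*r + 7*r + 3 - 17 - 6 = 7*n^2 + n*(-37*r - 31) + 10*r^2 - 10*r - 20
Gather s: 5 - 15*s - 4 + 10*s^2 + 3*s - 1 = 10*s^2 - 12*s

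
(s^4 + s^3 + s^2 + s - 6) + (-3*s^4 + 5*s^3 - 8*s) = -2*s^4 + 6*s^3 + s^2 - 7*s - 6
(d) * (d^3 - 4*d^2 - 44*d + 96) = d^4 - 4*d^3 - 44*d^2 + 96*d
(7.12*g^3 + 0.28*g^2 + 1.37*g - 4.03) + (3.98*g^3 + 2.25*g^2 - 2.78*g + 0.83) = 11.1*g^3 + 2.53*g^2 - 1.41*g - 3.2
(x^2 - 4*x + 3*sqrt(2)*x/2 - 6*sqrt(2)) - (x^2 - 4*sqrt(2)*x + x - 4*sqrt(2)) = -5*x + 11*sqrt(2)*x/2 - 2*sqrt(2)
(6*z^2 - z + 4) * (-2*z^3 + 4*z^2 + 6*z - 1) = -12*z^5 + 26*z^4 + 24*z^3 + 4*z^2 + 25*z - 4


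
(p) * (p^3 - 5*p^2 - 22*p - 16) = p^4 - 5*p^3 - 22*p^2 - 16*p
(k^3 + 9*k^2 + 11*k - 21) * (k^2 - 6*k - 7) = k^5 + 3*k^4 - 50*k^3 - 150*k^2 + 49*k + 147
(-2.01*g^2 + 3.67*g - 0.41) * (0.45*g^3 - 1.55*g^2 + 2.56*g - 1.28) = -0.9045*g^5 + 4.767*g^4 - 11.0186*g^3 + 12.6035*g^2 - 5.7472*g + 0.5248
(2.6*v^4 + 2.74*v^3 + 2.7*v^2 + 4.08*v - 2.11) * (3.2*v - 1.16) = 8.32*v^5 + 5.752*v^4 + 5.4616*v^3 + 9.924*v^2 - 11.4848*v + 2.4476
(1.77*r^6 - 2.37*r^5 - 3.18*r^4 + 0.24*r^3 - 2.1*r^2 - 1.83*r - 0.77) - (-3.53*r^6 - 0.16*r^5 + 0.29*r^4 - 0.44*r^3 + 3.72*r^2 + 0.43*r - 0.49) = 5.3*r^6 - 2.21*r^5 - 3.47*r^4 + 0.68*r^3 - 5.82*r^2 - 2.26*r - 0.28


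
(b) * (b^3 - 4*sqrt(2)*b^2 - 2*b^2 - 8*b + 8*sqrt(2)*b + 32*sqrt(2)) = b^4 - 4*sqrt(2)*b^3 - 2*b^3 - 8*b^2 + 8*sqrt(2)*b^2 + 32*sqrt(2)*b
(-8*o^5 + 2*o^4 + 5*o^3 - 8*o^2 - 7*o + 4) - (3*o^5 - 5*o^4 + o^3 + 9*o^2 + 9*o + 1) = -11*o^5 + 7*o^4 + 4*o^3 - 17*o^2 - 16*o + 3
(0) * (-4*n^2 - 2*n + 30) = 0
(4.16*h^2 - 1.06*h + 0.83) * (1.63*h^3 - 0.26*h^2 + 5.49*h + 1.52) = 6.7808*h^5 - 2.8094*h^4 + 24.4669*h^3 + 0.287999999999999*h^2 + 2.9455*h + 1.2616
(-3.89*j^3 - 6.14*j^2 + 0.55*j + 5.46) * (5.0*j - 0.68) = -19.45*j^4 - 28.0548*j^3 + 6.9252*j^2 + 26.926*j - 3.7128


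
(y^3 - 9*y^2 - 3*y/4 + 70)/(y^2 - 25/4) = (2*y^2 - 23*y + 56)/(2*y - 5)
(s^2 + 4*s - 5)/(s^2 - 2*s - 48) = (-s^2 - 4*s + 5)/(-s^2 + 2*s + 48)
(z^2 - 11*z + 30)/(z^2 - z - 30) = (z - 5)/(z + 5)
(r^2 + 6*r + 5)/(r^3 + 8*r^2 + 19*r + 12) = (r + 5)/(r^2 + 7*r + 12)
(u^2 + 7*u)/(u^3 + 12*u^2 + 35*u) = 1/(u + 5)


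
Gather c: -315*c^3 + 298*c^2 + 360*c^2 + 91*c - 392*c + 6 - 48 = -315*c^3 + 658*c^2 - 301*c - 42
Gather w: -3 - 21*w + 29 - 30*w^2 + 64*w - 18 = -30*w^2 + 43*w + 8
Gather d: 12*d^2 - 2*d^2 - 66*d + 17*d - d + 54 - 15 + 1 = 10*d^2 - 50*d + 40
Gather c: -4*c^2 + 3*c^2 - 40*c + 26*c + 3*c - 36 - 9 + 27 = -c^2 - 11*c - 18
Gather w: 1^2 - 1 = 0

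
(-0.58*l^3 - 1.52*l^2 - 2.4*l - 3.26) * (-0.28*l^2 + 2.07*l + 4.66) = 0.1624*l^5 - 0.775*l^4 - 5.1772*l^3 - 11.1384*l^2 - 17.9322*l - 15.1916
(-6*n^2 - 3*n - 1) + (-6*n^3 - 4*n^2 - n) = -6*n^3 - 10*n^2 - 4*n - 1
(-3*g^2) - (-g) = -3*g^2 + g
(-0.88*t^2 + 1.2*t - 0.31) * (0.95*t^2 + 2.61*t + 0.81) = -0.836*t^4 - 1.1568*t^3 + 2.1247*t^2 + 0.1629*t - 0.2511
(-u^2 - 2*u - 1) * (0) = 0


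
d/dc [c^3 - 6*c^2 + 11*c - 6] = 3*c^2 - 12*c + 11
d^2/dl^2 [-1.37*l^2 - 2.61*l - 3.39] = -2.74000000000000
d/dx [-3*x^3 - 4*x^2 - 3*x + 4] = -9*x^2 - 8*x - 3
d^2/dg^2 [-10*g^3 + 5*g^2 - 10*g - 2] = 10 - 60*g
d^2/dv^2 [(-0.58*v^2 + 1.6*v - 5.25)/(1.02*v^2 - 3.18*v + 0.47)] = (-8.88178419700125e-16*v^4 - 0.433296000000006*v^3 - 31.104288*v^2 + 97.57116*v - 96.620024)/(1.061208*v^6 - 9.925416*v^5 + 32.410908*v^4 - 41.304384*v^3 + 14.934438*v^2 - 2.107386*v + 0.103823)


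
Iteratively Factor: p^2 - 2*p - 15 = (p + 3)*(p - 5)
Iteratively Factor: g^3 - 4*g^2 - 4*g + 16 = (g + 2)*(g^2 - 6*g + 8) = (g - 2)*(g + 2)*(g - 4)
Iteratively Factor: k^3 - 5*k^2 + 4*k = (k - 4)*(k^2 - k) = k*(k - 4)*(k - 1)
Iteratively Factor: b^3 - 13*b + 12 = (b - 1)*(b^2 + b - 12) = (b - 1)*(b + 4)*(b - 3)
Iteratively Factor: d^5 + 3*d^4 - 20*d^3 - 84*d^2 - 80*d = (d)*(d^4 + 3*d^3 - 20*d^2 - 84*d - 80) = d*(d - 5)*(d^3 + 8*d^2 + 20*d + 16) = d*(d - 5)*(d + 2)*(d^2 + 6*d + 8) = d*(d - 5)*(d + 2)*(d + 4)*(d + 2)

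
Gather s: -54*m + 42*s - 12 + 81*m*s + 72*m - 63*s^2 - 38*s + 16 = 18*m - 63*s^2 + s*(81*m + 4) + 4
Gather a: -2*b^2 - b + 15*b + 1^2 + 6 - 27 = -2*b^2 + 14*b - 20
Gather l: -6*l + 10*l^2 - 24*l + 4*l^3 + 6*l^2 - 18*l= 4*l^3 + 16*l^2 - 48*l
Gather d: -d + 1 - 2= -d - 1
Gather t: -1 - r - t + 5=-r - t + 4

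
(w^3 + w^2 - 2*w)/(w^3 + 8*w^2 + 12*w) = (w - 1)/(w + 6)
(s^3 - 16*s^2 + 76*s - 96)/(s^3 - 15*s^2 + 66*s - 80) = (s - 6)/(s - 5)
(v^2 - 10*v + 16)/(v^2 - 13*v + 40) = (v - 2)/(v - 5)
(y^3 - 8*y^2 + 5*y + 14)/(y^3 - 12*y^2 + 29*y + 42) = (y - 2)/(y - 6)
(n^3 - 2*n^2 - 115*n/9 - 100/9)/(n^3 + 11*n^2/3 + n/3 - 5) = (3*n^2 - 11*n - 20)/(3*(n^2 + 2*n - 3))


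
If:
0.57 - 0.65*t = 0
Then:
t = 0.88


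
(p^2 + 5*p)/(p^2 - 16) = p*(p + 5)/(p^2 - 16)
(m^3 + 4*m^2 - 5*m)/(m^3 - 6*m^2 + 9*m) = (m^2 + 4*m - 5)/(m^2 - 6*m + 9)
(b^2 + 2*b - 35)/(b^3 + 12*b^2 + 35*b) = (b - 5)/(b*(b + 5))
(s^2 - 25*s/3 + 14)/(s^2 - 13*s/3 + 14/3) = (s - 6)/(s - 2)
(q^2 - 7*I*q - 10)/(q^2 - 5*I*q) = (q - 2*I)/q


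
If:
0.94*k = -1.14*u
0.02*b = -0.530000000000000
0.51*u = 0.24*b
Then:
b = -26.50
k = 15.12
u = -12.47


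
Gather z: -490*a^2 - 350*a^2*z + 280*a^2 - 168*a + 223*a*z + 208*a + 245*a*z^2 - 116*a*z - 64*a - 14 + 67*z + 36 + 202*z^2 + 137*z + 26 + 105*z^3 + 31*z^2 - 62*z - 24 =-210*a^2 - 24*a + 105*z^3 + z^2*(245*a + 233) + z*(-350*a^2 + 107*a + 142) + 24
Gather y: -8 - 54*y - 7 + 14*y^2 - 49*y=14*y^2 - 103*y - 15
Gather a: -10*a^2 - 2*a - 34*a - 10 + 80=-10*a^2 - 36*a + 70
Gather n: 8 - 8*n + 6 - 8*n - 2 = 12 - 16*n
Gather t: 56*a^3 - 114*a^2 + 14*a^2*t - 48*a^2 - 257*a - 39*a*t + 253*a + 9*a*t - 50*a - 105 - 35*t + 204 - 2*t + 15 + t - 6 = 56*a^3 - 162*a^2 - 54*a + t*(14*a^2 - 30*a - 36) + 108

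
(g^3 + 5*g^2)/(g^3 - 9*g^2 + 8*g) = g*(g + 5)/(g^2 - 9*g + 8)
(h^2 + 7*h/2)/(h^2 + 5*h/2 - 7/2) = h/(h - 1)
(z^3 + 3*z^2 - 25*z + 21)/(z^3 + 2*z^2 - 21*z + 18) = (z + 7)/(z + 6)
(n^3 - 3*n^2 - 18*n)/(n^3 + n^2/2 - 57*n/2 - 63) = 2*n/(2*n + 7)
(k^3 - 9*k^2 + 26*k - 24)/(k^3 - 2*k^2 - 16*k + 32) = (k - 3)/(k + 4)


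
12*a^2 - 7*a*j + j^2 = (-4*a + j)*(-3*a + j)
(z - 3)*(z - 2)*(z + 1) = z^3 - 4*z^2 + z + 6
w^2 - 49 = (w - 7)*(w + 7)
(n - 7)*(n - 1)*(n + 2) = n^3 - 6*n^2 - 9*n + 14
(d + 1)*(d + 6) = d^2 + 7*d + 6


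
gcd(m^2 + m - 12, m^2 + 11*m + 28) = m + 4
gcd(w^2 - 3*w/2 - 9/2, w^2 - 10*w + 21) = w - 3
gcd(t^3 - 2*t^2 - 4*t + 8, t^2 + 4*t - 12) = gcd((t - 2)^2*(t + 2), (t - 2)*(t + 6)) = t - 2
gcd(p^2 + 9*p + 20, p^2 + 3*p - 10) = p + 5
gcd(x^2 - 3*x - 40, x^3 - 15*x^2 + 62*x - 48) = x - 8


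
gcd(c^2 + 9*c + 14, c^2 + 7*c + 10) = c + 2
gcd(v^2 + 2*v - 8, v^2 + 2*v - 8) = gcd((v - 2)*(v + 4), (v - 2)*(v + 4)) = v^2 + 2*v - 8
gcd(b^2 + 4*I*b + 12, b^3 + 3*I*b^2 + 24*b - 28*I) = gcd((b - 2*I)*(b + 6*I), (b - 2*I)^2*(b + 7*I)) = b - 2*I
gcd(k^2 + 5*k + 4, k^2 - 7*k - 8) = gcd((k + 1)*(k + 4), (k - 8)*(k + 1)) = k + 1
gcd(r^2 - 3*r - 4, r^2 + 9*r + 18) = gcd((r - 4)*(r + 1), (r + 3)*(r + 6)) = 1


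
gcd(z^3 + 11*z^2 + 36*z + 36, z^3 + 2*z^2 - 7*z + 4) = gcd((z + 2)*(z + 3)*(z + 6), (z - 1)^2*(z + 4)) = 1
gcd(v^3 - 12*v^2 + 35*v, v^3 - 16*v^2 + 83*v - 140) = v^2 - 12*v + 35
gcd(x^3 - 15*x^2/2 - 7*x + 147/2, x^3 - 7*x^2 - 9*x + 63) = x^2 - 4*x - 21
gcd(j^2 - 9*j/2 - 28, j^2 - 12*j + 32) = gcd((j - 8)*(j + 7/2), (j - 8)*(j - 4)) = j - 8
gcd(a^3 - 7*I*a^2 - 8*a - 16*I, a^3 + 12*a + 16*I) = a - 4*I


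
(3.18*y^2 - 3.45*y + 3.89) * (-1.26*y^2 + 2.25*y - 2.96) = -4.0068*y^4 + 11.502*y^3 - 22.0767*y^2 + 18.9645*y - 11.5144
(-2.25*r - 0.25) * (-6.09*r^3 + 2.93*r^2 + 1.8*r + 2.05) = 13.7025*r^4 - 5.07*r^3 - 4.7825*r^2 - 5.0625*r - 0.5125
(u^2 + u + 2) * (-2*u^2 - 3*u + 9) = -2*u^4 - 5*u^3 + 2*u^2 + 3*u + 18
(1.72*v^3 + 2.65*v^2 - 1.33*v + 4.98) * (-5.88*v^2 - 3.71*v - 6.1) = -10.1136*v^5 - 21.9632*v^4 - 12.5031*v^3 - 40.5131*v^2 - 10.3628*v - 30.378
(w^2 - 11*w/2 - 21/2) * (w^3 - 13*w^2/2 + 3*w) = w^5 - 12*w^4 + 113*w^3/4 + 207*w^2/4 - 63*w/2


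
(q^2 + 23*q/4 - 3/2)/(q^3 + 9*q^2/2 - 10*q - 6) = (4*q - 1)/(2*(2*q^2 - 3*q - 2))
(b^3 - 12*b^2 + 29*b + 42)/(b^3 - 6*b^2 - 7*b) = (b - 6)/b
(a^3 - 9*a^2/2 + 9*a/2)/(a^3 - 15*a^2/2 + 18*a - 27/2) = a/(a - 3)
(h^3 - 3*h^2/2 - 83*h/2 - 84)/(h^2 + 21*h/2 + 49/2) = (h^2 - 5*h - 24)/(h + 7)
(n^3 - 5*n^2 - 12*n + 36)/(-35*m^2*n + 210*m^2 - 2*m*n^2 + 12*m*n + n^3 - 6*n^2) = (-n^2 - n + 6)/(35*m^2 + 2*m*n - n^2)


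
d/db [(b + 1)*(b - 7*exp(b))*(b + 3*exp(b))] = -4*b^2*exp(b) + 3*b^2 - 42*b*exp(2*b) - 12*b*exp(b) + 2*b - 63*exp(2*b) - 4*exp(b)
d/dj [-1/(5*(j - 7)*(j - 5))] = 2*(j - 6)/(5*(j - 7)^2*(j - 5)^2)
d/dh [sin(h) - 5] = cos(h)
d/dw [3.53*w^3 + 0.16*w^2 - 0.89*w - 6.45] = 10.59*w^2 + 0.32*w - 0.89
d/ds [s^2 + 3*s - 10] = 2*s + 3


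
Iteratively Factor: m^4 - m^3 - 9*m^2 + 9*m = (m - 3)*(m^3 + 2*m^2 - 3*m) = m*(m - 3)*(m^2 + 2*m - 3) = m*(m - 3)*(m - 1)*(m + 3)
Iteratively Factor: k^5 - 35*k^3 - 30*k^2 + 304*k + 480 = (k - 4)*(k^4 + 4*k^3 - 19*k^2 - 106*k - 120) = (k - 4)*(k + 3)*(k^3 + k^2 - 22*k - 40) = (k - 4)*(k + 3)*(k + 4)*(k^2 - 3*k - 10) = (k - 4)*(k + 2)*(k + 3)*(k + 4)*(k - 5)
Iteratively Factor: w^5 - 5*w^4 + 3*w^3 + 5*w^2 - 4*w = (w - 1)*(w^4 - 4*w^3 - w^2 + 4*w) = (w - 4)*(w - 1)*(w^3 - w) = w*(w - 4)*(w - 1)*(w^2 - 1) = w*(w - 4)*(w - 1)^2*(w + 1)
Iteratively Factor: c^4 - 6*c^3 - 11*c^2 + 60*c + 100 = (c - 5)*(c^3 - c^2 - 16*c - 20) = (c - 5)*(c + 2)*(c^2 - 3*c - 10) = (c - 5)*(c + 2)^2*(c - 5)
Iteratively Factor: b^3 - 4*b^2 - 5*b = (b + 1)*(b^2 - 5*b) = (b - 5)*(b + 1)*(b)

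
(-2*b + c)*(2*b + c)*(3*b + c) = -12*b^3 - 4*b^2*c + 3*b*c^2 + c^3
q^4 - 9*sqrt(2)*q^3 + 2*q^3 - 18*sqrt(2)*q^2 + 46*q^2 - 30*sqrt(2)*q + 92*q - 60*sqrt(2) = (q + 2)*(q - 5*sqrt(2))*(q - 3*sqrt(2))*(q - sqrt(2))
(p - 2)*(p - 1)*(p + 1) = p^3 - 2*p^2 - p + 2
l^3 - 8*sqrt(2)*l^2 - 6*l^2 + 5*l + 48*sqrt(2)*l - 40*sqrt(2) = (l - 5)*(l - 1)*(l - 8*sqrt(2))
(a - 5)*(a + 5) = a^2 - 25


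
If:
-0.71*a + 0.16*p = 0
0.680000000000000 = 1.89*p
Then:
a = 0.08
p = 0.36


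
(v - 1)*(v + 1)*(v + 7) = v^3 + 7*v^2 - v - 7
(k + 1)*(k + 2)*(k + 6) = k^3 + 9*k^2 + 20*k + 12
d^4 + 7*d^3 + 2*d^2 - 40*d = d*(d - 2)*(d + 4)*(d + 5)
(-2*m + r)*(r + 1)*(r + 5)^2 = -2*m*r^3 - 22*m*r^2 - 70*m*r - 50*m + r^4 + 11*r^3 + 35*r^2 + 25*r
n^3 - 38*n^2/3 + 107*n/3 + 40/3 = (n - 8)*(n - 5)*(n + 1/3)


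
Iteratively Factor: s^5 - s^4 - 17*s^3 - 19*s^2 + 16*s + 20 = (s + 2)*(s^4 - 3*s^3 - 11*s^2 + 3*s + 10) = (s - 5)*(s + 2)*(s^3 + 2*s^2 - s - 2) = (s - 5)*(s + 1)*(s + 2)*(s^2 + s - 2) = (s - 5)*(s - 1)*(s + 1)*(s + 2)*(s + 2)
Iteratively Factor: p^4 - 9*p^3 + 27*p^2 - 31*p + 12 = (p - 1)*(p^3 - 8*p^2 + 19*p - 12) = (p - 4)*(p - 1)*(p^2 - 4*p + 3) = (p - 4)*(p - 1)^2*(p - 3)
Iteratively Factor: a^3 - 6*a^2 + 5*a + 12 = (a + 1)*(a^2 - 7*a + 12) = (a - 3)*(a + 1)*(a - 4)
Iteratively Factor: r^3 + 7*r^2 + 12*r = (r + 4)*(r^2 + 3*r) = r*(r + 4)*(r + 3)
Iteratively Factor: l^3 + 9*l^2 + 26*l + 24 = (l + 4)*(l^2 + 5*l + 6) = (l + 2)*(l + 4)*(l + 3)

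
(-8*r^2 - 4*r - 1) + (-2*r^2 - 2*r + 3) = -10*r^2 - 6*r + 2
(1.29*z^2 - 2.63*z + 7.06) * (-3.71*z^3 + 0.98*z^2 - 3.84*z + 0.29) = -4.7859*z^5 + 11.0215*z^4 - 33.7236*z^3 + 17.3921*z^2 - 27.8731*z + 2.0474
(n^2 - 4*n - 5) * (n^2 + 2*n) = n^4 - 2*n^3 - 13*n^2 - 10*n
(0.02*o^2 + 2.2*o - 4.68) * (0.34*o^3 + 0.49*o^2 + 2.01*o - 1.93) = 0.0068*o^5 + 0.7578*o^4 - 0.473*o^3 + 2.0902*o^2 - 13.6528*o + 9.0324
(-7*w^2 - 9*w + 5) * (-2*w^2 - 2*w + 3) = 14*w^4 + 32*w^3 - 13*w^2 - 37*w + 15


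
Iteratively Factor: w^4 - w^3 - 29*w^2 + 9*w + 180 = (w + 3)*(w^3 - 4*w^2 - 17*w + 60) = (w - 5)*(w + 3)*(w^2 + w - 12) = (w - 5)*(w + 3)*(w + 4)*(w - 3)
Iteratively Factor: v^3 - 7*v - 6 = (v + 1)*(v^2 - v - 6) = (v + 1)*(v + 2)*(v - 3)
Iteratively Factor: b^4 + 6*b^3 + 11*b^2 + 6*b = (b)*(b^3 + 6*b^2 + 11*b + 6) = b*(b + 3)*(b^2 + 3*b + 2) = b*(b + 1)*(b + 3)*(b + 2)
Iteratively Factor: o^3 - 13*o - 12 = (o - 4)*(o^2 + 4*o + 3) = (o - 4)*(o + 1)*(o + 3)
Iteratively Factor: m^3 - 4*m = (m + 2)*(m^2 - 2*m) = (m - 2)*(m + 2)*(m)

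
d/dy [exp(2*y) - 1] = 2*exp(2*y)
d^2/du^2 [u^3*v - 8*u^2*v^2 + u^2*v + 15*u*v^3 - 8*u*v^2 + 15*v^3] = 2*v*(3*u - 8*v + 1)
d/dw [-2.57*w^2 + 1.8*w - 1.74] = 1.8 - 5.14*w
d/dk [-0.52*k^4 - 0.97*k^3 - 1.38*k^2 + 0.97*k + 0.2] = -2.08*k^3 - 2.91*k^2 - 2.76*k + 0.97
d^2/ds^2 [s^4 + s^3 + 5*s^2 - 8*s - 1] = 12*s^2 + 6*s + 10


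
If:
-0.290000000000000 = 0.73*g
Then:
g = -0.40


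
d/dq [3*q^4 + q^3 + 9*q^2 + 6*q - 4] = 12*q^3 + 3*q^2 + 18*q + 6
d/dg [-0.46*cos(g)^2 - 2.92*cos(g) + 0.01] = (0.92*cos(g) + 2.92)*sin(g)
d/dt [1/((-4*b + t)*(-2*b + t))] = 2*(3*b - t)/((2*b - t)^2*(4*b - t)^2)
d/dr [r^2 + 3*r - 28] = 2*r + 3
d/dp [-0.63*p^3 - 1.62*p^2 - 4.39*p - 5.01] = -1.89*p^2 - 3.24*p - 4.39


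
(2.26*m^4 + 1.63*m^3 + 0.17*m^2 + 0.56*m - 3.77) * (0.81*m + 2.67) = 1.8306*m^5 + 7.3545*m^4 + 4.4898*m^3 + 0.9075*m^2 - 1.5585*m - 10.0659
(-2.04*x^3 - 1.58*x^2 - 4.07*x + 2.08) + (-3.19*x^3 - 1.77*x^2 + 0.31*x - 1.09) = -5.23*x^3 - 3.35*x^2 - 3.76*x + 0.99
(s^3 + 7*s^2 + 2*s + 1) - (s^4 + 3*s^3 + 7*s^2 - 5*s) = -s^4 - 2*s^3 + 7*s + 1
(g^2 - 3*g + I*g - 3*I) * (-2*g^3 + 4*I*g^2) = -2*g^5 + 6*g^4 + 2*I*g^4 - 4*g^3 - 6*I*g^3 + 12*g^2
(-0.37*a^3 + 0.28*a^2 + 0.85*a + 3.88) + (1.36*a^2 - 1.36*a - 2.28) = -0.37*a^3 + 1.64*a^2 - 0.51*a + 1.6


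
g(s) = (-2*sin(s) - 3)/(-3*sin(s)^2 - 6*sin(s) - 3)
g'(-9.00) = 4.75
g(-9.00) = 2.10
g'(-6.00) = -0.70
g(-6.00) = 0.72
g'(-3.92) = 0.26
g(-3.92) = 0.51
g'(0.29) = -0.69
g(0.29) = 0.72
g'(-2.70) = 5.05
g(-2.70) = 2.18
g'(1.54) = -0.01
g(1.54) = 0.42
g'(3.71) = 8.34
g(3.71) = 3.01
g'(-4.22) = 0.14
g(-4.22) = 0.45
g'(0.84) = -0.23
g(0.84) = 0.49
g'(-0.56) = -8.05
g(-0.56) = 2.94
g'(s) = (6*sin(s)*cos(s) + 6*cos(s))*(-2*sin(s) - 3)/(-3*sin(s)^2 - 6*sin(s) - 3)^2 - 2*cos(s)/(-3*sin(s)^2 - 6*sin(s) - 3)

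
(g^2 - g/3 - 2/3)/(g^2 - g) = (g + 2/3)/g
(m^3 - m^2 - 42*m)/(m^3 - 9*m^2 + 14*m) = (m + 6)/(m - 2)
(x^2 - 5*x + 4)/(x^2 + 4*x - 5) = (x - 4)/(x + 5)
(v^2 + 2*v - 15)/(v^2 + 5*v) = (v - 3)/v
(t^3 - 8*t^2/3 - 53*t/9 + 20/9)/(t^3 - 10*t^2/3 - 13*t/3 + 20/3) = (t - 1/3)/(t - 1)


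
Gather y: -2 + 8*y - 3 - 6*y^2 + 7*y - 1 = -6*y^2 + 15*y - 6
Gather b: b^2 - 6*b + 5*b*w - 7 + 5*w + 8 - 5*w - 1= b^2 + b*(5*w - 6)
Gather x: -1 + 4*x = 4*x - 1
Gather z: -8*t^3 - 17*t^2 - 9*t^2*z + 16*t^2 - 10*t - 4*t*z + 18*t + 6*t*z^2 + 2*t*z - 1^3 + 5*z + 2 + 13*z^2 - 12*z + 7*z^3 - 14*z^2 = -8*t^3 - t^2 + 8*t + 7*z^3 + z^2*(6*t - 1) + z*(-9*t^2 - 2*t - 7) + 1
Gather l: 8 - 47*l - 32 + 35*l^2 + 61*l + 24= 35*l^2 + 14*l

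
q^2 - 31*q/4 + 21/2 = (q - 6)*(q - 7/4)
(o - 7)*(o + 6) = o^2 - o - 42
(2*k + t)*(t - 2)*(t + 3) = 2*k*t^2 + 2*k*t - 12*k + t^3 + t^2 - 6*t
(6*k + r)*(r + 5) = 6*k*r + 30*k + r^2 + 5*r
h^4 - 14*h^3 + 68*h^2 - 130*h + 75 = (h - 5)^2*(h - 3)*(h - 1)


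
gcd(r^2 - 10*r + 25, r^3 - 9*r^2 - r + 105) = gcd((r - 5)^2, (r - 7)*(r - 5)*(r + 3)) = r - 5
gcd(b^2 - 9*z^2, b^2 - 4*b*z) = 1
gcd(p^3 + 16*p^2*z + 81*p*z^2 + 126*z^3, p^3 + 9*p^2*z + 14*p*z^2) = p + 7*z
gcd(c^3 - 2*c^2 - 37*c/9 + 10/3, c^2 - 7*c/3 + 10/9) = c - 2/3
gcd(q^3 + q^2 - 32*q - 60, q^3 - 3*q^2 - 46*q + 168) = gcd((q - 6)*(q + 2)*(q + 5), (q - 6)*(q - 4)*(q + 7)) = q - 6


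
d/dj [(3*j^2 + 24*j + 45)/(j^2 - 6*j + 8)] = 42*(-j^2 - j + 11)/(j^4 - 12*j^3 + 52*j^2 - 96*j + 64)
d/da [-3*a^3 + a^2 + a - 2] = -9*a^2 + 2*a + 1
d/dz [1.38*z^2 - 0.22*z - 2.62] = 2.76*z - 0.22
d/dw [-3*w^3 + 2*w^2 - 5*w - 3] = -9*w^2 + 4*w - 5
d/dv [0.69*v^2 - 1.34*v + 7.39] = 1.38*v - 1.34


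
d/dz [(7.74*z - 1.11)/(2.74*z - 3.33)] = (75.700224 - 62.287872*z)/(2.74*z - 3.33)^3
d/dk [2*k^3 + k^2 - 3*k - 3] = 6*k^2 + 2*k - 3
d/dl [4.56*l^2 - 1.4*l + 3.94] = 9.12*l - 1.4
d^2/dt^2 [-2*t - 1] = 0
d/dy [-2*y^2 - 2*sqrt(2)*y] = -4*y - 2*sqrt(2)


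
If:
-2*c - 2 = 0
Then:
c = -1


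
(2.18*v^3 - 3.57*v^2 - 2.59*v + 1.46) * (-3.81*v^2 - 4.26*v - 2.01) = -8.3058*v^5 + 4.3149*v^4 + 20.6943*v^3 + 12.6465*v^2 - 1.0137*v - 2.9346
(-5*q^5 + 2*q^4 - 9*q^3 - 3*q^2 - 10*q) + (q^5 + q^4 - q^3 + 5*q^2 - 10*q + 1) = -4*q^5 + 3*q^4 - 10*q^3 + 2*q^2 - 20*q + 1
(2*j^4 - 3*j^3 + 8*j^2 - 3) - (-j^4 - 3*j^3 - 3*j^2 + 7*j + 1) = 3*j^4 + 11*j^2 - 7*j - 4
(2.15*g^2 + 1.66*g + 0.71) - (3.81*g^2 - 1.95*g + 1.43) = -1.66*g^2 + 3.61*g - 0.72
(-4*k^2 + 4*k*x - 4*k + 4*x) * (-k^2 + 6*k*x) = 4*k^4 - 28*k^3*x + 4*k^3 + 24*k^2*x^2 - 28*k^2*x + 24*k*x^2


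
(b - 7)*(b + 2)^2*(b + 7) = b^4 + 4*b^3 - 45*b^2 - 196*b - 196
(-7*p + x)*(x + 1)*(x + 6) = -7*p*x^2 - 49*p*x - 42*p + x^3 + 7*x^2 + 6*x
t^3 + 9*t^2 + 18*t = t*(t + 3)*(t + 6)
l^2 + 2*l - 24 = (l - 4)*(l + 6)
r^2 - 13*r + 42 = (r - 7)*(r - 6)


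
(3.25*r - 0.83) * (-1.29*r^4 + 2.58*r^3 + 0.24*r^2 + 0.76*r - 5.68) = -4.1925*r^5 + 9.4557*r^4 - 1.3614*r^3 + 2.2708*r^2 - 19.0908*r + 4.7144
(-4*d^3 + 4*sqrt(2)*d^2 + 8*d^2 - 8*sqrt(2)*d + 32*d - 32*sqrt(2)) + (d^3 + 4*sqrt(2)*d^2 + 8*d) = -3*d^3 + 8*d^2 + 8*sqrt(2)*d^2 - 8*sqrt(2)*d + 40*d - 32*sqrt(2)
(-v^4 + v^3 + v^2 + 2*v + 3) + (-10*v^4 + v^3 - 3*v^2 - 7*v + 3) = -11*v^4 + 2*v^3 - 2*v^2 - 5*v + 6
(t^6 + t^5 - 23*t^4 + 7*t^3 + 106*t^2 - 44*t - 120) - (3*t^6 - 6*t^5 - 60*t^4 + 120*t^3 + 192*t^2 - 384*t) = -2*t^6 + 7*t^5 + 37*t^4 - 113*t^3 - 86*t^2 + 340*t - 120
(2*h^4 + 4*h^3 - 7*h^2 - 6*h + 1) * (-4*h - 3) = -8*h^5 - 22*h^4 + 16*h^3 + 45*h^2 + 14*h - 3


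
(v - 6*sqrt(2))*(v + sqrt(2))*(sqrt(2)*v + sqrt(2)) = sqrt(2)*v^3 - 10*v^2 + sqrt(2)*v^2 - 12*sqrt(2)*v - 10*v - 12*sqrt(2)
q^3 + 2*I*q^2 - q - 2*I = (q - 1)*(q + 1)*(q + 2*I)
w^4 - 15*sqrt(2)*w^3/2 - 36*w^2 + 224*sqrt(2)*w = w*(w - 8*sqrt(2))*(w - 7*sqrt(2)/2)*(w + 4*sqrt(2))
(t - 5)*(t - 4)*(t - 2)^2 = t^4 - 13*t^3 + 60*t^2 - 116*t + 80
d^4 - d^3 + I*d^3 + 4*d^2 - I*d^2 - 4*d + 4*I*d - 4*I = (d - 1)*(d - 2*I)*(d + I)*(d + 2*I)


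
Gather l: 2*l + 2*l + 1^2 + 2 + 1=4*l + 4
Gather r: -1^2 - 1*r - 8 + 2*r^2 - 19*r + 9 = 2*r^2 - 20*r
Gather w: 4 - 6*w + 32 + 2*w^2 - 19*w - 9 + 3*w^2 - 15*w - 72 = 5*w^2 - 40*w - 45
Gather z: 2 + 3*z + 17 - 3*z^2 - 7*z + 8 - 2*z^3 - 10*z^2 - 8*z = -2*z^3 - 13*z^2 - 12*z + 27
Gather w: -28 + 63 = 35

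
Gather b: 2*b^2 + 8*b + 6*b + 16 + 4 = 2*b^2 + 14*b + 20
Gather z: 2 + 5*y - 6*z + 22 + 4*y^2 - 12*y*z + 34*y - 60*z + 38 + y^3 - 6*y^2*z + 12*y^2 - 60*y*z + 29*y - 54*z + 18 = y^3 + 16*y^2 + 68*y + z*(-6*y^2 - 72*y - 120) + 80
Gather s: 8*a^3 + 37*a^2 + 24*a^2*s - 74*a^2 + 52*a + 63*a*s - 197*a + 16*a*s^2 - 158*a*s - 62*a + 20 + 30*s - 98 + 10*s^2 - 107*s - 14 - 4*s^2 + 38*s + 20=8*a^3 - 37*a^2 - 207*a + s^2*(16*a + 6) + s*(24*a^2 - 95*a - 39) - 72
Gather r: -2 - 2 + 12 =8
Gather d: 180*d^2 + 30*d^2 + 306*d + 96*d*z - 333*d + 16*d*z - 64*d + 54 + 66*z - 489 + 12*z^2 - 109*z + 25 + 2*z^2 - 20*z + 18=210*d^2 + d*(112*z - 91) + 14*z^2 - 63*z - 392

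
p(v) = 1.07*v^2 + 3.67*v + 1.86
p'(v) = 2.14*v + 3.67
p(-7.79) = 38.20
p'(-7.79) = -13.00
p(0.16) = 2.47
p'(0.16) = 4.01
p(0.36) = 3.32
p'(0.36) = 4.44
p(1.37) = 8.90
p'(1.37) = 6.60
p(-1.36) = -1.15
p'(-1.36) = 0.76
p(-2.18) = -1.06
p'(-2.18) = -1.00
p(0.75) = 5.21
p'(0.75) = 5.28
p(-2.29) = -0.93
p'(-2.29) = -1.23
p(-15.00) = 187.56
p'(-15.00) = -28.43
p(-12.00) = 111.90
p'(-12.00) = -22.01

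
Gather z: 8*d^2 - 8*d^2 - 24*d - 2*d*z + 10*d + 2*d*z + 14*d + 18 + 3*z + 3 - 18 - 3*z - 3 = 0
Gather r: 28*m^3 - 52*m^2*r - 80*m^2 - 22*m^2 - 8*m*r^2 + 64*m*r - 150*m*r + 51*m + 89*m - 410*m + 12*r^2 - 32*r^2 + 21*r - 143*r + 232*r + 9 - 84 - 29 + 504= 28*m^3 - 102*m^2 - 270*m + r^2*(-8*m - 20) + r*(-52*m^2 - 86*m + 110) + 400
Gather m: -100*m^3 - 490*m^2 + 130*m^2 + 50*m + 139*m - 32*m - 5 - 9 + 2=-100*m^3 - 360*m^2 + 157*m - 12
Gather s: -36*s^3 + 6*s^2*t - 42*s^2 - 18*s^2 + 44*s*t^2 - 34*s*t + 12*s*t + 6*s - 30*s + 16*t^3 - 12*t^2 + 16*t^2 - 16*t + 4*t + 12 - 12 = -36*s^3 + s^2*(6*t - 60) + s*(44*t^2 - 22*t - 24) + 16*t^3 + 4*t^2 - 12*t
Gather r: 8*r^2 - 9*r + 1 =8*r^2 - 9*r + 1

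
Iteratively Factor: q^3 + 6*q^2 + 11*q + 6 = (q + 2)*(q^2 + 4*q + 3) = (q + 2)*(q + 3)*(q + 1)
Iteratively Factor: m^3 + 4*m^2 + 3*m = (m + 3)*(m^2 + m) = m*(m + 3)*(m + 1)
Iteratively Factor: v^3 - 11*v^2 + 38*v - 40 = (v - 4)*(v^2 - 7*v + 10) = (v - 5)*(v - 4)*(v - 2)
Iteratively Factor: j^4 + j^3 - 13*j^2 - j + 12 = (j - 3)*(j^3 + 4*j^2 - j - 4) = (j - 3)*(j - 1)*(j^2 + 5*j + 4) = (j - 3)*(j - 1)*(j + 4)*(j + 1)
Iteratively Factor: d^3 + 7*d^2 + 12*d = (d)*(d^2 + 7*d + 12) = d*(d + 4)*(d + 3)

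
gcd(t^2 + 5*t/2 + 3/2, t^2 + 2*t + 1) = t + 1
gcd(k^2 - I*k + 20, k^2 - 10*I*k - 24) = 1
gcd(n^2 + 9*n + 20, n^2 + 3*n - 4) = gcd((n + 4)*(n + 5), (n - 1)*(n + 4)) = n + 4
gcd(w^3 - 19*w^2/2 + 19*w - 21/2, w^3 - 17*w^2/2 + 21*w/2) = w^2 - 17*w/2 + 21/2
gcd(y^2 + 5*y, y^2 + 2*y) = y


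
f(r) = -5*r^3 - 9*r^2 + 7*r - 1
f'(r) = -15*r^2 - 18*r + 7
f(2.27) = -89.97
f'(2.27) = -111.15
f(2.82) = -164.96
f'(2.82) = -163.05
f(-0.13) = -2.05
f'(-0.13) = 9.09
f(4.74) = -702.51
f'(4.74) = -415.33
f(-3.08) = 38.15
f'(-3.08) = -79.86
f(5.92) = -1312.35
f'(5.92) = -625.26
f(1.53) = -29.27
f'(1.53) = -55.65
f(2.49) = -116.56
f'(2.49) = -130.82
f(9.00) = -4312.00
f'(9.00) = -1370.00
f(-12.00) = 7259.00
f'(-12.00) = -1937.00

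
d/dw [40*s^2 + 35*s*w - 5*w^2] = 35*s - 10*w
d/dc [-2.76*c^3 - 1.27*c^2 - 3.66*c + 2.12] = -8.28*c^2 - 2.54*c - 3.66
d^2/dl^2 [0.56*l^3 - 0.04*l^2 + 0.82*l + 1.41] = 3.36*l - 0.08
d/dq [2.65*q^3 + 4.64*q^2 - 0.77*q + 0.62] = 7.95*q^2 + 9.28*q - 0.77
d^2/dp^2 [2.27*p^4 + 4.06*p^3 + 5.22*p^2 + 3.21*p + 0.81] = 27.24*p^2 + 24.36*p + 10.44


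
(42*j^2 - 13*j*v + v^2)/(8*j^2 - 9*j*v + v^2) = (42*j^2 - 13*j*v + v^2)/(8*j^2 - 9*j*v + v^2)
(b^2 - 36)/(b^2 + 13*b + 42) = (b - 6)/(b + 7)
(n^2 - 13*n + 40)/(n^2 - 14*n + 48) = (n - 5)/(n - 6)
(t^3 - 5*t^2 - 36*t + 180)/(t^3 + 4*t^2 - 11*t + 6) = (t^2 - 11*t + 30)/(t^2 - 2*t + 1)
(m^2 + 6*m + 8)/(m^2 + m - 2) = (m + 4)/(m - 1)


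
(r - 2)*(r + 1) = r^2 - r - 2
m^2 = m^2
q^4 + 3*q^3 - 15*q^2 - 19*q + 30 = (q - 3)*(q - 1)*(q + 2)*(q + 5)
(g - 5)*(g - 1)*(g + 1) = g^3 - 5*g^2 - g + 5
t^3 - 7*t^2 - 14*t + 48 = (t - 8)*(t - 2)*(t + 3)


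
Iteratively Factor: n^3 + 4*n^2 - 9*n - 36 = (n + 4)*(n^2 - 9) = (n + 3)*(n + 4)*(n - 3)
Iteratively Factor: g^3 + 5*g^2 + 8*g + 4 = (g + 2)*(g^2 + 3*g + 2) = (g + 1)*(g + 2)*(g + 2)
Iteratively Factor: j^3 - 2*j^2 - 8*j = (j - 4)*(j^2 + 2*j) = j*(j - 4)*(j + 2)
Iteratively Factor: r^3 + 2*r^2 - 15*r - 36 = (r - 4)*(r^2 + 6*r + 9) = (r - 4)*(r + 3)*(r + 3)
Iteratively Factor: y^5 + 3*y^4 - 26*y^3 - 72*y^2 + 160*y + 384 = (y + 2)*(y^4 + y^3 - 28*y^2 - 16*y + 192) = (y + 2)*(y + 4)*(y^3 - 3*y^2 - 16*y + 48) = (y - 3)*(y + 2)*(y + 4)*(y^2 - 16) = (y - 4)*(y - 3)*(y + 2)*(y + 4)*(y + 4)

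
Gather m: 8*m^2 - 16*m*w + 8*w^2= 8*m^2 - 16*m*w + 8*w^2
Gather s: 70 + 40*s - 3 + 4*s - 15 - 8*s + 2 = 36*s + 54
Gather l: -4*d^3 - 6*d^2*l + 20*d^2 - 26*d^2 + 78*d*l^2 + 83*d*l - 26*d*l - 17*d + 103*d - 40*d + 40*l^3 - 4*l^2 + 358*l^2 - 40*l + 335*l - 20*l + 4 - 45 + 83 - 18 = -4*d^3 - 6*d^2 + 46*d + 40*l^3 + l^2*(78*d + 354) + l*(-6*d^2 + 57*d + 275) + 24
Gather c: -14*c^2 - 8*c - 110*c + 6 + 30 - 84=-14*c^2 - 118*c - 48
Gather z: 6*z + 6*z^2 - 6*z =6*z^2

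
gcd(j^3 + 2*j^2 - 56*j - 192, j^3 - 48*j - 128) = j^2 - 4*j - 32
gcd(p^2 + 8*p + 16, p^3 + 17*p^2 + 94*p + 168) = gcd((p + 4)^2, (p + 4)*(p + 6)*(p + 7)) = p + 4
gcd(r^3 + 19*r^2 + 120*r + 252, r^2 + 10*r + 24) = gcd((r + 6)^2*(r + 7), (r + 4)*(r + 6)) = r + 6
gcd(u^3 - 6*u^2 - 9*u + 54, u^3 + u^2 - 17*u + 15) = u - 3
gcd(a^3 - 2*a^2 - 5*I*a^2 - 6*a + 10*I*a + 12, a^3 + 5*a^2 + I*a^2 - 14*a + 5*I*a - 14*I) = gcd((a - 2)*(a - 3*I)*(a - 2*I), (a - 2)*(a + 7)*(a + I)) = a - 2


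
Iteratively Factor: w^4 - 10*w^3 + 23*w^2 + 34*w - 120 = (w - 3)*(w^3 - 7*w^2 + 2*w + 40) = (w - 4)*(w - 3)*(w^2 - 3*w - 10) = (w - 5)*(w - 4)*(w - 3)*(w + 2)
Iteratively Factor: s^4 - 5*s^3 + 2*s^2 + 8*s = (s)*(s^3 - 5*s^2 + 2*s + 8) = s*(s - 4)*(s^2 - s - 2) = s*(s - 4)*(s - 2)*(s + 1)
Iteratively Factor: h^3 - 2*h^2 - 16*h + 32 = (h - 4)*(h^2 + 2*h - 8) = (h - 4)*(h + 4)*(h - 2)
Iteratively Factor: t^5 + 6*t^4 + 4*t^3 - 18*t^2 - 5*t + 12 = (t + 1)*(t^4 + 5*t^3 - t^2 - 17*t + 12) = (t + 1)*(t + 4)*(t^3 + t^2 - 5*t + 3) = (t - 1)*(t + 1)*(t + 4)*(t^2 + 2*t - 3) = (t - 1)*(t + 1)*(t + 3)*(t + 4)*(t - 1)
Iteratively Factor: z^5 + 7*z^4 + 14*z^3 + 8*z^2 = (z + 2)*(z^4 + 5*z^3 + 4*z^2) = (z + 1)*(z + 2)*(z^3 + 4*z^2) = z*(z + 1)*(z + 2)*(z^2 + 4*z) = z*(z + 1)*(z + 2)*(z + 4)*(z)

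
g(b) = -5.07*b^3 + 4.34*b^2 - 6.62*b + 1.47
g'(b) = -15.21*b^2 + 8.68*b - 6.62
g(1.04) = -6.42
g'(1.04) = -14.04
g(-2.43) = 115.93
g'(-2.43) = -117.53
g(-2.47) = 120.70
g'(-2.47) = -120.85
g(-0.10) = 2.18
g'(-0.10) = -7.64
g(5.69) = -829.68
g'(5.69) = -449.67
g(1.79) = -25.55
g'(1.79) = -39.82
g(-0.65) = 9.00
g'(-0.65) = -18.69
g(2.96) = -111.59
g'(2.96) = -114.19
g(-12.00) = 9466.83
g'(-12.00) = -2301.02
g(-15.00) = 18188.52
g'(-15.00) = -3559.07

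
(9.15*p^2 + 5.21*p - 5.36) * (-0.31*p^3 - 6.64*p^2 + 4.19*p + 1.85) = -2.8365*p^5 - 62.3711*p^4 + 5.4057*p^3 + 74.3478*p^2 - 12.8199*p - 9.916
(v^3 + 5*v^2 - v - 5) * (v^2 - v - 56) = v^5 + 4*v^4 - 62*v^3 - 284*v^2 + 61*v + 280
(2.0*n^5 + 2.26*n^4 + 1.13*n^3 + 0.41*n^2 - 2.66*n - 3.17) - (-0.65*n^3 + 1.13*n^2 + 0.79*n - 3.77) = 2.0*n^5 + 2.26*n^4 + 1.78*n^3 - 0.72*n^2 - 3.45*n + 0.6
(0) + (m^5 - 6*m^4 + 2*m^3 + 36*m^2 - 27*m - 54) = m^5 - 6*m^4 + 2*m^3 + 36*m^2 - 27*m - 54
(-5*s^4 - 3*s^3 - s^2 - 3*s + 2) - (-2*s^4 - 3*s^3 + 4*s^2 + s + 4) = -3*s^4 - 5*s^2 - 4*s - 2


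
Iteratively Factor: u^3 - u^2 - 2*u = (u - 2)*(u^2 + u) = (u - 2)*(u + 1)*(u)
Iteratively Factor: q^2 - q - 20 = (q + 4)*(q - 5)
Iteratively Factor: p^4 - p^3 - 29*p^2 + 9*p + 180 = (p - 3)*(p^3 + 2*p^2 - 23*p - 60) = (p - 3)*(p + 3)*(p^2 - p - 20) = (p - 3)*(p + 3)*(p + 4)*(p - 5)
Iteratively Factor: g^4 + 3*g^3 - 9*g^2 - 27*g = (g)*(g^3 + 3*g^2 - 9*g - 27) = g*(g + 3)*(g^2 - 9) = g*(g - 3)*(g + 3)*(g + 3)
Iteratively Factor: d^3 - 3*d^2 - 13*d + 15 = (d - 1)*(d^2 - 2*d - 15) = (d - 1)*(d + 3)*(d - 5)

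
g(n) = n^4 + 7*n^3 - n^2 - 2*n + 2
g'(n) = 4*n^3 + 21*n^2 - 2*n - 2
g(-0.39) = 2.24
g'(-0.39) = 1.74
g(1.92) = 57.61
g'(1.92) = 99.89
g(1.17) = 11.38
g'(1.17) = 30.81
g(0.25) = 1.55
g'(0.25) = -1.12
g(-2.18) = -48.33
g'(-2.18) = 60.72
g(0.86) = 4.54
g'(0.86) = 14.36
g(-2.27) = -53.94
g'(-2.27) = 63.96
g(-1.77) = -26.59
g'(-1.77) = 45.15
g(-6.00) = -238.00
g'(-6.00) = -98.00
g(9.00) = 11567.00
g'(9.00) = 4597.00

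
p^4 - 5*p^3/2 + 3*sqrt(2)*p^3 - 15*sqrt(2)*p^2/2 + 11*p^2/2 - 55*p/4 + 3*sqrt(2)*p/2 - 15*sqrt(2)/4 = (p - 5/2)*(p + sqrt(2)/2)*(p + sqrt(2))*(p + 3*sqrt(2)/2)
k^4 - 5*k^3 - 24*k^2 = k^2*(k - 8)*(k + 3)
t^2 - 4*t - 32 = (t - 8)*(t + 4)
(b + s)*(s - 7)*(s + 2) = b*s^2 - 5*b*s - 14*b + s^3 - 5*s^2 - 14*s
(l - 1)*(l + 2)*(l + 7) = l^3 + 8*l^2 + 5*l - 14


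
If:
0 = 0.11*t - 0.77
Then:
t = 7.00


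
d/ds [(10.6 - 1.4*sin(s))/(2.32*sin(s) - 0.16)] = -24.368*cos(s)/(2.32*sin(s) - 0.16)^2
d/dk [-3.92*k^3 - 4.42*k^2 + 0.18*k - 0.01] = -11.76*k^2 - 8.84*k + 0.18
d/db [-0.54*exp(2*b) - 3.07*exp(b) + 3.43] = (-1.08*exp(b) - 3.07)*exp(b)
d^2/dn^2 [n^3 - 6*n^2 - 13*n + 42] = 6*n - 12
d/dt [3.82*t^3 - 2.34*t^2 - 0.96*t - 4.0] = 11.46*t^2 - 4.68*t - 0.96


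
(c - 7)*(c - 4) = c^2 - 11*c + 28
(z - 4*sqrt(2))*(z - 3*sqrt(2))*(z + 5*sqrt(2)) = z^3 - 2*sqrt(2)*z^2 - 46*z + 120*sqrt(2)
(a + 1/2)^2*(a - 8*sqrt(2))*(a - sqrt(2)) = a^4 - 9*sqrt(2)*a^3 + a^3 - 9*sqrt(2)*a^2 + 65*a^2/4 - 9*sqrt(2)*a/4 + 16*a + 4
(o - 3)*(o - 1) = o^2 - 4*o + 3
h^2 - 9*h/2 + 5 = (h - 5/2)*(h - 2)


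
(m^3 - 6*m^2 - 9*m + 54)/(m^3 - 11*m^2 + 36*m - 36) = (m + 3)/(m - 2)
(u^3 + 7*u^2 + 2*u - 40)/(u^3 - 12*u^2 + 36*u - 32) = (u^2 + 9*u + 20)/(u^2 - 10*u + 16)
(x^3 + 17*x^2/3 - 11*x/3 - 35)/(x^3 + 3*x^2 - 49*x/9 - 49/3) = 3*(x + 5)/(3*x + 7)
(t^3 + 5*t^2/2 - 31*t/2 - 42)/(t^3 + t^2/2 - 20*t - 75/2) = (2*t^2 - t - 28)/(2*t^2 - 5*t - 25)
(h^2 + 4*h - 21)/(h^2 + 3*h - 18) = (h + 7)/(h + 6)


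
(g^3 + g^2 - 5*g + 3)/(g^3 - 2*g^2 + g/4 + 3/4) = 4*(g^2 + 2*g - 3)/(4*g^2 - 4*g - 3)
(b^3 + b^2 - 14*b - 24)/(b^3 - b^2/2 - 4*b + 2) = 2*(b^2 - b - 12)/(2*b^2 - 5*b + 2)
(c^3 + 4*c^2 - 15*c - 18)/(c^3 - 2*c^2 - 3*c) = (c + 6)/c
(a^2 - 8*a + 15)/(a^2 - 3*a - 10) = (a - 3)/(a + 2)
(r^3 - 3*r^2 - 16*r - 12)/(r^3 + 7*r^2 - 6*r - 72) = (r^3 - 3*r^2 - 16*r - 12)/(r^3 + 7*r^2 - 6*r - 72)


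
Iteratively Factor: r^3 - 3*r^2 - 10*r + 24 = (r + 3)*(r^2 - 6*r + 8) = (r - 2)*(r + 3)*(r - 4)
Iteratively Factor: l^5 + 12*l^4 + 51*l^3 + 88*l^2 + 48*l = (l + 4)*(l^4 + 8*l^3 + 19*l^2 + 12*l) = (l + 3)*(l + 4)*(l^3 + 5*l^2 + 4*l) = (l + 1)*(l + 3)*(l + 4)*(l^2 + 4*l) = l*(l + 1)*(l + 3)*(l + 4)*(l + 4)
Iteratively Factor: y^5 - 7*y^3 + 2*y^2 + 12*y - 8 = (y - 1)*(y^4 + y^3 - 6*y^2 - 4*y + 8) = (y - 1)*(y + 2)*(y^3 - y^2 - 4*y + 4) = (y - 1)*(y + 2)^2*(y^2 - 3*y + 2) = (y - 1)^2*(y + 2)^2*(y - 2)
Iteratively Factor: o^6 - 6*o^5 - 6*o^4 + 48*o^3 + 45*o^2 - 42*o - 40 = (o - 4)*(o^5 - 2*o^4 - 14*o^3 - 8*o^2 + 13*o + 10) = (o - 4)*(o + 1)*(o^4 - 3*o^3 - 11*o^2 + 3*o + 10) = (o - 4)*(o + 1)^2*(o^3 - 4*o^2 - 7*o + 10) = (o - 4)*(o + 1)^2*(o + 2)*(o^2 - 6*o + 5) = (o - 5)*(o - 4)*(o + 1)^2*(o + 2)*(o - 1)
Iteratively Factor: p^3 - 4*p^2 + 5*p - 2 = (p - 1)*(p^2 - 3*p + 2) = (p - 1)^2*(p - 2)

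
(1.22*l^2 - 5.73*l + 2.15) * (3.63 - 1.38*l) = -1.6836*l^3 + 12.336*l^2 - 23.7669*l + 7.8045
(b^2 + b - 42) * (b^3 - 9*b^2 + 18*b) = b^5 - 8*b^4 - 33*b^3 + 396*b^2 - 756*b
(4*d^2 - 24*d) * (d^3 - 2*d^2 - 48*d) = 4*d^5 - 32*d^4 - 144*d^3 + 1152*d^2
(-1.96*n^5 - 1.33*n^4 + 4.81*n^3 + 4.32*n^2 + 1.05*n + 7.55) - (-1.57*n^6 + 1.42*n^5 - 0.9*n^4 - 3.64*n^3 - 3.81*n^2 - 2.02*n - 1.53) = 1.57*n^6 - 3.38*n^5 - 0.43*n^4 + 8.45*n^3 + 8.13*n^2 + 3.07*n + 9.08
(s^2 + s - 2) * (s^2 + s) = s^4 + 2*s^3 - s^2 - 2*s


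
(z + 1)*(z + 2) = z^2 + 3*z + 2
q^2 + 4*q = q*(q + 4)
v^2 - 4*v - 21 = (v - 7)*(v + 3)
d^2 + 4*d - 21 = (d - 3)*(d + 7)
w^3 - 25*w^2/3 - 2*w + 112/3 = (w - 8)*(w - 7/3)*(w + 2)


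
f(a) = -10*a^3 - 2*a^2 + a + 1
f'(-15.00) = -6689.00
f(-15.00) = 33286.00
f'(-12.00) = -4271.00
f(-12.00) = 16981.00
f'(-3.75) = -405.88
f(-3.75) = 496.47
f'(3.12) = -303.51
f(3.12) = -319.06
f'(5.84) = -1045.53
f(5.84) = -2053.14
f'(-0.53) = -5.31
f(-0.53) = 1.40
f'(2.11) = -141.00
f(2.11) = -99.73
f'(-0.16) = 0.87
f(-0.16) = 0.83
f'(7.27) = -1613.67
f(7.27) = -3939.84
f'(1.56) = -78.25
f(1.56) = -40.27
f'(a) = -30*a^2 - 4*a + 1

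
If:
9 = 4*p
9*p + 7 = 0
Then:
No Solution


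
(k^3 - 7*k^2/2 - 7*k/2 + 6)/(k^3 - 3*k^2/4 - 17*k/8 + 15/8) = 4*(k - 4)/(4*k - 5)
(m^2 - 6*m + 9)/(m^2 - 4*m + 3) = (m - 3)/(m - 1)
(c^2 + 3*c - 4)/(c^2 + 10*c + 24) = (c - 1)/(c + 6)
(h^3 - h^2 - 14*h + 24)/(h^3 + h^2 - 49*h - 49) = (h^3 - h^2 - 14*h + 24)/(h^3 + h^2 - 49*h - 49)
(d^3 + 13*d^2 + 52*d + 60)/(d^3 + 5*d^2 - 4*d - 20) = (d + 6)/(d - 2)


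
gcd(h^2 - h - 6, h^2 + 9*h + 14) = h + 2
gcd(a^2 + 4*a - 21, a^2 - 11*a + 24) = a - 3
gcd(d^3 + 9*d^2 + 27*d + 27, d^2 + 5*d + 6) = d + 3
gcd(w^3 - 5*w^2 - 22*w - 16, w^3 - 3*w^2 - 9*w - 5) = w + 1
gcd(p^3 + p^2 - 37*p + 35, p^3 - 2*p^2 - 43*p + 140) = p^2 + 2*p - 35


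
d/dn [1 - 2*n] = -2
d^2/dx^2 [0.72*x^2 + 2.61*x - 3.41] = 1.44000000000000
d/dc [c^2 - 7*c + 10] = 2*c - 7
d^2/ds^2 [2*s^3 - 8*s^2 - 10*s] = 12*s - 16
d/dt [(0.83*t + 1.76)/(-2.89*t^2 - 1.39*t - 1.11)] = (2.3987*t^2 + 10.1728*t + 1.5251)/(8.3521*t^4 + 8.0342*t^3 + 8.3479*t^2 + 3.0858*t + 1.2321)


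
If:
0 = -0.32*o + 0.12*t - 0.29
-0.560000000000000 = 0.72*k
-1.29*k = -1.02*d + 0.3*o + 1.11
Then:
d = 0.110294117647059*t - 0.161968954248366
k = -0.78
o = 0.375*t - 0.90625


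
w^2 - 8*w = w*(w - 8)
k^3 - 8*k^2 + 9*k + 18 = (k - 6)*(k - 3)*(k + 1)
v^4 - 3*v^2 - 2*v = v*(v - 2)*(v + 1)^2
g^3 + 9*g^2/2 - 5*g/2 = g*(g - 1/2)*(g + 5)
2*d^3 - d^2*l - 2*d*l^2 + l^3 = (-2*d + l)*(-d + l)*(d + l)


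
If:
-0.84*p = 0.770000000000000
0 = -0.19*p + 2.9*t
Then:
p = -0.92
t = -0.06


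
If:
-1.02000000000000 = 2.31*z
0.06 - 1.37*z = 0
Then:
No Solution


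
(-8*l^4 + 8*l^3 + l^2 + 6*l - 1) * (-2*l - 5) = 16*l^5 + 24*l^4 - 42*l^3 - 17*l^2 - 28*l + 5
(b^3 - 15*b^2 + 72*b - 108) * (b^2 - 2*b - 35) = b^5 - 17*b^4 + 67*b^3 + 273*b^2 - 2304*b + 3780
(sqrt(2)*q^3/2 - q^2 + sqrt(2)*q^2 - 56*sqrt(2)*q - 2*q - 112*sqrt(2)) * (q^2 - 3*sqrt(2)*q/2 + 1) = sqrt(2)*q^5/2 - 5*q^4/2 + sqrt(2)*q^4 - 54*sqrt(2)*q^3 - 5*q^3 - 108*sqrt(2)*q^2 + 167*q^2 - 56*sqrt(2)*q + 334*q - 112*sqrt(2)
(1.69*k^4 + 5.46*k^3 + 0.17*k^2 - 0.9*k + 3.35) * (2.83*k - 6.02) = 4.7827*k^5 + 5.278*k^4 - 32.3881*k^3 - 3.5704*k^2 + 14.8985*k - 20.167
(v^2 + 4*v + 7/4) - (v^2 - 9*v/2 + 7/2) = 17*v/2 - 7/4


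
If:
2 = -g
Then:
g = -2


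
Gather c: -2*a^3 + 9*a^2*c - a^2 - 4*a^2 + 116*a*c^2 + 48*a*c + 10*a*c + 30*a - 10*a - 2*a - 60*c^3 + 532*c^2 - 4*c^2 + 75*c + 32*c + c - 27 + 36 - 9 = -2*a^3 - 5*a^2 + 18*a - 60*c^3 + c^2*(116*a + 528) + c*(9*a^2 + 58*a + 108)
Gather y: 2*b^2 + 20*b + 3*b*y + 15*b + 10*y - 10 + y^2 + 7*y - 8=2*b^2 + 35*b + y^2 + y*(3*b + 17) - 18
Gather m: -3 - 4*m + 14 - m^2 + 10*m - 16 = -m^2 + 6*m - 5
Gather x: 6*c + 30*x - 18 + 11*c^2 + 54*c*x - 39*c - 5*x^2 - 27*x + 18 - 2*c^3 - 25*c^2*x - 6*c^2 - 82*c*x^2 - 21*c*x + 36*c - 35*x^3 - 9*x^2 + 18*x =-2*c^3 + 5*c^2 + 3*c - 35*x^3 + x^2*(-82*c - 14) + x*(-25*c^2 + 33*c + 21)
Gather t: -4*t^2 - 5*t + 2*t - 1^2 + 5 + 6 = -4*t^2 - 3*t + 10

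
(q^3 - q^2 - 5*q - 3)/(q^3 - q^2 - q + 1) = (q^2 - 2*q - 3)/(q^2 - 2*q + 1)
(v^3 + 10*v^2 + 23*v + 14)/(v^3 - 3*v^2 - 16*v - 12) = (v + 7)/(v - 6)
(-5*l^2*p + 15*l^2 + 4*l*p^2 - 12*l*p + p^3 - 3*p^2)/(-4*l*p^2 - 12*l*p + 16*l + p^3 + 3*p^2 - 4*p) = (5*l^2*p - 15*l^2 - 4*l*p^2 + 12*l*p - p^3 + 3*p^2)/(4*l*p^2 + 12*l*p - 16*l - p^3 - 3*p^2 + 4*p)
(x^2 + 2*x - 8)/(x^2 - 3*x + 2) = (x + 4)/(x - 1)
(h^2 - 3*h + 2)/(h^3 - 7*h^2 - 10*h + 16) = (h - 2)/(h^2 - 6*h - 16)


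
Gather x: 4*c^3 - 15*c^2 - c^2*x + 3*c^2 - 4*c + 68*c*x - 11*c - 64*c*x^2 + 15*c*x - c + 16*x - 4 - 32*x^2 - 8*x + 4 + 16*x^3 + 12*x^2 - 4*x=4*c^3 - 12*c^2 - 16*c + 16*x^3 + x^2*(-64*c - 20) + x*(-c^2 + 83*c + 4)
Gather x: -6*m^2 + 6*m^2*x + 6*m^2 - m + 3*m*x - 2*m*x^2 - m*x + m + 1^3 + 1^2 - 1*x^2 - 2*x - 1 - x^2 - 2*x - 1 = x^2*(-2*m - 2) + x*(6*m^2 + 2*m - 4)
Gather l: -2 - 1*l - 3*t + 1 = -l - 3*t - 1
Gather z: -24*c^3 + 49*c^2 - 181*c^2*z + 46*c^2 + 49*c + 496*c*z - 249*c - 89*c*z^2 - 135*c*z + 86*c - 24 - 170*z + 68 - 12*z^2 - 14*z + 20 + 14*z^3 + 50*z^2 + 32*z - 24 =-24*c^3 + 95*c^2 - 114*c + 14*z^3 + z^2*(38 - 89*c) + z*(-181*c^2 + 361*c - 152) + 40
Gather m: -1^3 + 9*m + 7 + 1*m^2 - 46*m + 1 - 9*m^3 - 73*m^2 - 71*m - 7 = -9*m^3 - 72*m^2 - 108*m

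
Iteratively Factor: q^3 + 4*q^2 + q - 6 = (q + 3)*(q^2 + q - 2) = (q + 2)*(q + 3)*(q - 1)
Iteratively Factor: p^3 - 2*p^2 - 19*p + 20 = (p + 4)*(p^2 - 6*p + 5) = (p - 5)*(p + 4)*(p - 1)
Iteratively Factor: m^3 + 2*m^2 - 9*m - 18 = (m + 2)*(m^2 - 9) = (m + 2)*(m + 3)*(m - 3)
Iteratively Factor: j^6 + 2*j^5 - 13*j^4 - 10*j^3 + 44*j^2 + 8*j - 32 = (j + 1)*(j^5 + j^4 - 14*j^3 + 4*j^2 + 40*j - 32) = (j - 1)*(j + 1)*(j^4 + 2*j^3 - 12*j^2 - 8*j + 32) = (j - 2)*(j - 1)*(j + 1)*(j^3 + 4*j^2 - 4*j - 16) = (j - 2)*(j - 1)*(j + 1)*(j + 2)*(j^2 + 2*j - 8) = (j - 2)^2*(j - 1)*(j + 1)*(j + 2)*(j + 4)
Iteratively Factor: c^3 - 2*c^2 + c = (c)*(c^2 - 2*c + 1) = c*(c - 1)*(c - 1)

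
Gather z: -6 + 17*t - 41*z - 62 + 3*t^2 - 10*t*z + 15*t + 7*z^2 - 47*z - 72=3*t^2 + 32*t + 7*z^2 + z*(-10*t - 88) - 140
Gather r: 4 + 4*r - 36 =4*r - 32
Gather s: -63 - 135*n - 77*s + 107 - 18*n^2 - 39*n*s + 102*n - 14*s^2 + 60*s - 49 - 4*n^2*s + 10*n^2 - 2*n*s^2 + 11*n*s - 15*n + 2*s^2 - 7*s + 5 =-8*n^2 - 48*n + s^2*(-2*n - 12) + s*(-4*n^2 - 28*n - 24)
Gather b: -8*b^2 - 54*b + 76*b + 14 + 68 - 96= -8*b^2 + 22*b - 14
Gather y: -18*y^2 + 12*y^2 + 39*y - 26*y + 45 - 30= -6*y^2 + 13*y + 15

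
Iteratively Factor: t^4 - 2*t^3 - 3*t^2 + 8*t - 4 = (t - 1)*(t^3 - t^2 - 4*t + 4) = (t - 2)*(t - 1)*(t^2 + t - 2) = (t - 2)*(t - 1)^2*(t + 2)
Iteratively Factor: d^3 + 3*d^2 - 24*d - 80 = (d + 4)*(d^2 - d - 20) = (d - 5)*(d + 4)*(d + 4)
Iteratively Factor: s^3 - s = (s - 1)*(s^2 + s) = (s - 1)*(s + 1)*(s)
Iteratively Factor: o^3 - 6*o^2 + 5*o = (o - 1)*(o^2 - 5*o) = o*(o - 1)*(o - 5)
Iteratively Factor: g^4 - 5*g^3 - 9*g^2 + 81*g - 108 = (g - 3)*(g^3 - 2*g^2 - 15*g + 36) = (g - 3)^2*(g^2 + g - 12) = (g - 3)^2*(g + 4)*(g - 3)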